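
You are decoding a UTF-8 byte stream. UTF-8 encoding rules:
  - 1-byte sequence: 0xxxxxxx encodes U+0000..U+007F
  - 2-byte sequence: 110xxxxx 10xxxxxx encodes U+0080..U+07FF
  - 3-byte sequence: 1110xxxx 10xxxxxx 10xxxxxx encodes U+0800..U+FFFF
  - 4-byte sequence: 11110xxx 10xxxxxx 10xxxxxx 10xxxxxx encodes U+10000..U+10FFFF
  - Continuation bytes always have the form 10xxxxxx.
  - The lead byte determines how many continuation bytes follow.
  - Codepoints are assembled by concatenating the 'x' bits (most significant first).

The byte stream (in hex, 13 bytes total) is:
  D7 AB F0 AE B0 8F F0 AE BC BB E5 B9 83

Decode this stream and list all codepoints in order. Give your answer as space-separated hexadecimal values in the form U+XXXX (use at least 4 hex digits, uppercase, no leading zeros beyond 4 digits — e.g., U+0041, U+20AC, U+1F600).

Byte[0]=D7: 2-byte lead, need 1 cont bytes. acc=0x17
Byte[1]=AB: continuation. acc=(acc<<6)|0x2B=0x5EB
Completed: cp=U+05EB (starts at byte 0)
Byte[2]=F0: 4-byte lead, need 3 cont bytes. acc=0x0
Byte[3]=AE: continuation. acc=(acc<<6)|0x2E=0x2E
Byte[4]=B0: continuation. acc=(acc<<6)|0x30=0xBB0
Byte[5]=8F: continuation. acc=(acc<<6)|0x0F=0x2EC0F
Completed: cp=U+2EC0F (starts at byte 2)
Byte[6]=F0: 4-byte lead, need 3 cont bytes. acc=0x0
Byte[7]=AE: continuation. acc=(acc<<6)|0x2E=0x2E
Byte[8]=BC: continuation. acc=(acc<<6)|0x3C=0xBBC
Byte[9]=BB: continuation. acc=(acc<<6)|0x3B=0x2EF3B
Completed: cp=U+2EF3B (starts at byte 6)
Byte[10]=E5: 3-byte lead, need 2 cont bytes. acc=0x5
Byte[11]=B9: continuation. acc=(acc<<6)|0x39=0x179
Byte[12]=83: continuation. acc=(acc<<6)|0x03=0x5E43
Completed: cp=U+5E43 (starts at byte 10)

Answer: U+05EB U+2EC0F U+2EF3B U+5E43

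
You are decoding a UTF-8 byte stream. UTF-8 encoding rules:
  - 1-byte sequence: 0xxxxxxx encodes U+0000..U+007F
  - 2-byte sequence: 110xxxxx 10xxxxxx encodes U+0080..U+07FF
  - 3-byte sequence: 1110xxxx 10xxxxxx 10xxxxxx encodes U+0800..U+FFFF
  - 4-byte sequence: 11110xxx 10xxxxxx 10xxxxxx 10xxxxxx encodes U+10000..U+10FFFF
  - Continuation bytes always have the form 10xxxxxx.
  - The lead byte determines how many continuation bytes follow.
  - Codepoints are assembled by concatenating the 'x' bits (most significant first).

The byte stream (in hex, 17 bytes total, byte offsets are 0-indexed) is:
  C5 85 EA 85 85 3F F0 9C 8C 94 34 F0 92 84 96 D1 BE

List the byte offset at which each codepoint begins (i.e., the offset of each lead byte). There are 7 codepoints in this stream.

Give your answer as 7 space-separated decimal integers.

Byte[0]=C5: 2-byte lead, need 1 cont bytes. acc=0x5
Byte[1]=85: continuation. acc=(acc<<6)|0x05=0x145
Completed: cp=U+0145 (starts at byte 0)
Byte[2]=EA: 3-byte lead, need 2 cont bytes. acc=0xA
Byte[3]=85: continuation. acc=(acc<<6)|0x05=0x285
Byte[4]=85: continuation. acc=(acc<<6)|0x05=0xA145
Completed: cp=U+A145 (starts at byte 2)
Byte[5]=3F: 1-byte ASCII. cp=U+003F
Byte[6]=F0: 4-byte lead, need 3 cont bytes. acc=0x0
Byte[7]=9C: continuation. acc=(acc<<6)|0x1C=0x1C
Byte[8]=8C: continuation. acc=(acc<<6)|0x0C=0x70C
Byte[9]=94: continuation. acc=(acc<<6)|0x14=0x1C314
Completed: cp=U+1C314 (starts at byte 6)
Byte[10]=34: 1-byte ASCII. cp=U+0034
Byte[11]=F0: 4-byte lead, need 3 cont bytes. acc=0x0
Byte[12]=92: continuation. acc=(acc<<6)|0x12=0x12
Byte[13]=84: continuation. acc=(acc<<6)|0x04=0x484
Byte[14]=96: continuation. acc=(acc<<6)|0x16=0x12116
Completed: cp=U+12116 (starts at byte 11)
Byte[15]=D1: 2-byte lead, need 1 cont bytes. acc=0x11
Byte[16]=BE: continuation. acc=(acc<<6)|0x3E=0x47E
Completed: cp=U+047E (starts at byte 15)

Answer: 0 2 5 6 10 11 15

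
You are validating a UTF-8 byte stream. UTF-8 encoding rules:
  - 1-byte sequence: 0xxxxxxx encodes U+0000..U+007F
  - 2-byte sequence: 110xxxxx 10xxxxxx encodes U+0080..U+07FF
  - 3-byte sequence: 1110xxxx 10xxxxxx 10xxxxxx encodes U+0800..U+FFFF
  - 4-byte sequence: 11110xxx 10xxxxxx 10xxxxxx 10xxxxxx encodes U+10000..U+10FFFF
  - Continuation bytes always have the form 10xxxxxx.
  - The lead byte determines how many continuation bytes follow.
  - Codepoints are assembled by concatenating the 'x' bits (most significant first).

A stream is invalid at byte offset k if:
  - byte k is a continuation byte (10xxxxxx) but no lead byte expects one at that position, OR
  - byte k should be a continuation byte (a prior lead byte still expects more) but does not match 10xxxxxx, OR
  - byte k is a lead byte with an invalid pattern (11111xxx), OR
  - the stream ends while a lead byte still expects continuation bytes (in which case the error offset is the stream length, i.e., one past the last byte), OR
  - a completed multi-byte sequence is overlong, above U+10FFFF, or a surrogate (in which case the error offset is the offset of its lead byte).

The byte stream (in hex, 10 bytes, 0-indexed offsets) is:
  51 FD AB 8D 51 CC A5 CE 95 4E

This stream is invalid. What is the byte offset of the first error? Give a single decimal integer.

Answer: 1

Derivation:
Byte[0]=51: 1-byte ASCII. cp=U+0051
Byte[1]=FD: INVALID lead byte (not 0xxx/110x/1110/11110)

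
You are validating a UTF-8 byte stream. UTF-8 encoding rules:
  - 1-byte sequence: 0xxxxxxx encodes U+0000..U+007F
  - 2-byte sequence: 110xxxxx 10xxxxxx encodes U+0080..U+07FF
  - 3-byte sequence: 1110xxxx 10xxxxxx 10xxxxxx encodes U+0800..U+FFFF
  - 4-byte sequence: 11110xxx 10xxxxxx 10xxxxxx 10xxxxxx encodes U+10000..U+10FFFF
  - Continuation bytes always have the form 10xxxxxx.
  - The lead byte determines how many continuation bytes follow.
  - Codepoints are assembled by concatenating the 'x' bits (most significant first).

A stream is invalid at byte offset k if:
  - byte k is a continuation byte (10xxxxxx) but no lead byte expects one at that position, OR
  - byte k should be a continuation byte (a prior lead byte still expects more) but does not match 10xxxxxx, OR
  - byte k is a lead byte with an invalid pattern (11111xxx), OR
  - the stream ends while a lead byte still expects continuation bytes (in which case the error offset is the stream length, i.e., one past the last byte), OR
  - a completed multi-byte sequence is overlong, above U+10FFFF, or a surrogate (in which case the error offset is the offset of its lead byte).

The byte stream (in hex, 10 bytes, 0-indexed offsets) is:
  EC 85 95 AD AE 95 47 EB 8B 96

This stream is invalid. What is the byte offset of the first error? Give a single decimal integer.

Byte[0]=EC: 3-byte lead, need 2 cont bytes. acc=0xC
Byte[1]=85: continuation. acc=(acc<<6)|0x05=0x305
Byte[2]=95: continuation. acc=(acc<<6)|0x15=0xC155
Completed: cp=U+C155 (starts at byte 0)
Byte[3]=AD: INVALID lead byte (not 0xxx/110x/1110/11110)

Answer: 3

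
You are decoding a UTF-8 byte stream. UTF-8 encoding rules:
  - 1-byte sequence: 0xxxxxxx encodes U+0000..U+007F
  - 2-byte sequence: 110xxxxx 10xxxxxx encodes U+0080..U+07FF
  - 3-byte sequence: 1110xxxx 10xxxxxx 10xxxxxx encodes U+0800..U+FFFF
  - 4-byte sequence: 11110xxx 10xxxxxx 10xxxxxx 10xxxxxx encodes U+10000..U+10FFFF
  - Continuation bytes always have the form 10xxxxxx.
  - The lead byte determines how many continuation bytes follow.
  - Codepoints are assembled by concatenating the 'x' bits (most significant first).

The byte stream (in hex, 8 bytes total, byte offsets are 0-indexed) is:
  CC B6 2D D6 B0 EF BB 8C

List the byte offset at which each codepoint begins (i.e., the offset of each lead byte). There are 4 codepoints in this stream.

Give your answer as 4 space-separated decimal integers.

Answer: 0 2 3 5

Derivation:
Byte[0]=CC: 2-byte lead, need 1 cont bytes. acc=0xC
Byte[1]=B6: continuation. acc=(acc<<6)|0x36=0x336
Completed: cp=U+0336 (starts at byte 0)
Byte[2]=2D: 1-byte ASCII. cp=U+002D
Byte[3]=D6: 2-byte lead, need 1 cont bytes. acc=0x16
Byte[4]=B0: continuation. acc=(acc<<6)|0x30=0x5B0
Completed: cp=U+05B0 (starts at byte 3)
Byte[5]=EF: 3-byte lead, need 2 cont bytes. acc=0xF
Byte[6]=BB: continuation. acc=(acc<<6)|0x3B=0x3FB
Byte[7]=8C: continuation. acc=(acc<<6)|0x0C=0xFECC
Completed: cp=U+FECC (starts at byte 5)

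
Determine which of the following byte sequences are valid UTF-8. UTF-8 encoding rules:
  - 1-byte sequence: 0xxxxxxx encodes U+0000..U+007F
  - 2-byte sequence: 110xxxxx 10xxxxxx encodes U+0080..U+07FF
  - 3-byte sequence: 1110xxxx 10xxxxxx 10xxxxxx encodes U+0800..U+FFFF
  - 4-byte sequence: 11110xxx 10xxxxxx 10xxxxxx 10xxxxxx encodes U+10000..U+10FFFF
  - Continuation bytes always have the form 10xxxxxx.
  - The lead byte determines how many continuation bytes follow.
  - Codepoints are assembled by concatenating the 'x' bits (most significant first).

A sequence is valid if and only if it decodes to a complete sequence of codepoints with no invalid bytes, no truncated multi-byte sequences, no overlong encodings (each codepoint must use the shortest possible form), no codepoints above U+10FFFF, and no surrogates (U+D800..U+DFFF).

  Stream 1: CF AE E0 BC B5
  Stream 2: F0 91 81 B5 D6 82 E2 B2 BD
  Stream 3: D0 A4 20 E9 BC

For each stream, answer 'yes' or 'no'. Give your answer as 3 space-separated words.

Stream 1: decodes cleanly. VALID
Stream 2: decodes cleanly. VALID
Stream 3: error at byte offset 5. INVALID

Answer: yes yes no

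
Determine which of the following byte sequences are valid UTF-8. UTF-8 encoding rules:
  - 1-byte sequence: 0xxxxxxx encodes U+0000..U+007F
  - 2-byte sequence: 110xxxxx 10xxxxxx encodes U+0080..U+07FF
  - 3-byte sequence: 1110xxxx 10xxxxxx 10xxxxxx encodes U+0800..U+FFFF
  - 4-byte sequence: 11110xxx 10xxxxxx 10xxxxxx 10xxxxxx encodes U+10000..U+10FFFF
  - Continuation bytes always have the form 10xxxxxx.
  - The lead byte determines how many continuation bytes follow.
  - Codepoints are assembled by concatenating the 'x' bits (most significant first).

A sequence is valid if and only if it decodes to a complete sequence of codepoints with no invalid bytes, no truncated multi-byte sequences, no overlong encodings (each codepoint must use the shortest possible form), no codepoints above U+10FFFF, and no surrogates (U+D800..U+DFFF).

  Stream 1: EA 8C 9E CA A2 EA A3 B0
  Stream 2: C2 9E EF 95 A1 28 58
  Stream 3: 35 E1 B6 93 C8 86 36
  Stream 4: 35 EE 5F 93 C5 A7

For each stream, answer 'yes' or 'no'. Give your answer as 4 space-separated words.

Stream 1: decodes cleanly. VALID
Stream 2: decodes cleanly. VALID
Stream 3: decodes cleanly. VALID
Stream 4: error at byte offset 2. INVALID

Answer: yes yes yes no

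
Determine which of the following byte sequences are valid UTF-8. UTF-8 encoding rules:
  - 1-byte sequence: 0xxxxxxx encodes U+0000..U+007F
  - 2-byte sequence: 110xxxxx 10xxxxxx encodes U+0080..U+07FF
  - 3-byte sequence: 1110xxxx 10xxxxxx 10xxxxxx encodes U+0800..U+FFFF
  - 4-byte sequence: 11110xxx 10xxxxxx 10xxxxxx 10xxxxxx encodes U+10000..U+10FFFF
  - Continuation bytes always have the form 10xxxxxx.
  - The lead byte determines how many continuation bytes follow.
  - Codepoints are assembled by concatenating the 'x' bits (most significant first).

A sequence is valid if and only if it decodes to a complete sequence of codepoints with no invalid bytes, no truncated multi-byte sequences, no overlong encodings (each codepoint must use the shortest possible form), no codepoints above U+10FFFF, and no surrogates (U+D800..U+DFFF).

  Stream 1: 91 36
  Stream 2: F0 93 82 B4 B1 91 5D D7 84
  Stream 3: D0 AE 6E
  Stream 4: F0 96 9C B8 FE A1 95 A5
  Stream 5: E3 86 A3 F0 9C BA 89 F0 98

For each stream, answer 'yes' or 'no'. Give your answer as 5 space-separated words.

Stream 1: error at byte offset 0. INVALID
Stream 2: error at byte offset 4. INVALID
Stream 3: decodes cleanly. VALID
Stream 4: error at byte offset 4. INVALID
Stream 5: error at byte offset 9. INVALID

Answer: no no yes no no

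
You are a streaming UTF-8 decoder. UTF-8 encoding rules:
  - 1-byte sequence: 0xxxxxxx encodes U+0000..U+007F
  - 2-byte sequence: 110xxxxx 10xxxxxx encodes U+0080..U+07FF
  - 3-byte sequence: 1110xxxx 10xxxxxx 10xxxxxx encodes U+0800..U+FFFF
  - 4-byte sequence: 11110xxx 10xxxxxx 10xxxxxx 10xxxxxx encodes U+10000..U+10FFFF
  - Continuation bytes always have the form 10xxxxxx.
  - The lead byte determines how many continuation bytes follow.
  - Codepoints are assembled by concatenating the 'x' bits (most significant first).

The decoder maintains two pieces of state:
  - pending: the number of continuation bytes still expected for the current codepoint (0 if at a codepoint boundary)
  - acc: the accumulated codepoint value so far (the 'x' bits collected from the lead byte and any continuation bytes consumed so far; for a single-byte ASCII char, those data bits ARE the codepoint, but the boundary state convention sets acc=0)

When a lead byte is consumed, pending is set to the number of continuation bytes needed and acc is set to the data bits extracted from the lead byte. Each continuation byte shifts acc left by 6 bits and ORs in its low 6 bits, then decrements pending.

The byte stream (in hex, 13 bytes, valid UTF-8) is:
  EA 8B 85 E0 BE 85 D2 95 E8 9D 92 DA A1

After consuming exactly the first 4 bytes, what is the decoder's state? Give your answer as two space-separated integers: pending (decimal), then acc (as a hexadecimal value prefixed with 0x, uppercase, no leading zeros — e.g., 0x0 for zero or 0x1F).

Byte[0]=EA: 3-byte lead. pending=2, acc=0xA
Byte[1]=8B: continuation. acc=(acc<<6)|0x0B=0x28B, pending=1
Byte[2]=85: continuation. acc=(acc<<6)|0x05=0xA2C5, pending=0
Byte[3]=E0: 3-byte lead. pending=2, acc=0x0

Answer: 2 0x0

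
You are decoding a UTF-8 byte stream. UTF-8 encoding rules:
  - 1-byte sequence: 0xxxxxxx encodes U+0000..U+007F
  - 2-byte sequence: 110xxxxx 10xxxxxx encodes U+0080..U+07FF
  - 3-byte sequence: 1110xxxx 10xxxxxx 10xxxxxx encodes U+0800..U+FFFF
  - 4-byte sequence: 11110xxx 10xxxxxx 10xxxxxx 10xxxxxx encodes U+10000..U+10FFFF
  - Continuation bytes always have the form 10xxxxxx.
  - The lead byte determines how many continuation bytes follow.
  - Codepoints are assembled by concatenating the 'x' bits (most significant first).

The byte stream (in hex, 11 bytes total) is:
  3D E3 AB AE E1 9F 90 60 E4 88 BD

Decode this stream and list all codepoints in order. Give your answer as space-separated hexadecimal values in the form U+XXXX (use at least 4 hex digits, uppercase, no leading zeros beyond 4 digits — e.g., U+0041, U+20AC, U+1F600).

Byte[0]=3D: 1-byte ASCII. cp=U+003D
Byte[1]=E3: 3-byte lead, need 2 cont bytes. acc=0x3
Byte[2]=AB: continuation. acc=(acc<<6)|0x2B=0xEB
Byte[3]=AE: continuation. acc=(acc<<6)|0x2E=0x3AEE
Completed: cp=U+3AEE (starts at byte 1)
Byte[4]=E1: 3-byte lead, need 2 cont bytes. acc=0x1
Byte[5]=9F: continuation. acc=(acc<<6)|0x1F=0x5F
Byte[6]=90: continuation. acc=(acc<<6)|0x10=0x17D0
Completed: cp=U+17D0 (starts at byte 4)
Byte[7]=60: 1-byte ASCII. cp=U+0060
Byte[8]=E4: 3-byte lead, need 2 cont bytes. acc=0x4
Byte[9]=88: continuation. acc=(acc<<6)|0x08=0x108
Byte[10]=BD: continuation. acc=(acc<<6)|0x3D=0x423D
Completed: cp=U+423D (starts at byte 8)

Answer: U+003D U+3AEE U+17D0 U+0060 U+423D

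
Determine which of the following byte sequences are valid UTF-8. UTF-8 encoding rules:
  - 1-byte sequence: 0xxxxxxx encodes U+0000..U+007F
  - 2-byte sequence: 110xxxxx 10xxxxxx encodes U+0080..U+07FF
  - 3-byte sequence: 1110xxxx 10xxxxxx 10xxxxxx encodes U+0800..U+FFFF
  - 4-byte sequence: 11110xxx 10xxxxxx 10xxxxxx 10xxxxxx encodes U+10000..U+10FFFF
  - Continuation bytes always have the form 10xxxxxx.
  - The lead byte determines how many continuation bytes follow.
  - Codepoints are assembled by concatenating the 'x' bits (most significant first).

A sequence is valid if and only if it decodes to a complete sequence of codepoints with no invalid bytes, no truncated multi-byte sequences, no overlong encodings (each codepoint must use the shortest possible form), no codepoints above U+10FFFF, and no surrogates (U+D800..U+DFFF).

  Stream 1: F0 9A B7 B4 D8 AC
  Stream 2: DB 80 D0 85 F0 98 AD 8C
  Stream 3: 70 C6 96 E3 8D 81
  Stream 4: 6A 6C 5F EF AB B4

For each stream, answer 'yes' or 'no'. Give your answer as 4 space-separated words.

Stream 1: decodes cleanly. VALID
Stream 2: decodes cleanly. VALID
Stream 3: decodes cleanly. VALID
Stream 4: decodes cleanly. VALID

Answer: yes yes yes yes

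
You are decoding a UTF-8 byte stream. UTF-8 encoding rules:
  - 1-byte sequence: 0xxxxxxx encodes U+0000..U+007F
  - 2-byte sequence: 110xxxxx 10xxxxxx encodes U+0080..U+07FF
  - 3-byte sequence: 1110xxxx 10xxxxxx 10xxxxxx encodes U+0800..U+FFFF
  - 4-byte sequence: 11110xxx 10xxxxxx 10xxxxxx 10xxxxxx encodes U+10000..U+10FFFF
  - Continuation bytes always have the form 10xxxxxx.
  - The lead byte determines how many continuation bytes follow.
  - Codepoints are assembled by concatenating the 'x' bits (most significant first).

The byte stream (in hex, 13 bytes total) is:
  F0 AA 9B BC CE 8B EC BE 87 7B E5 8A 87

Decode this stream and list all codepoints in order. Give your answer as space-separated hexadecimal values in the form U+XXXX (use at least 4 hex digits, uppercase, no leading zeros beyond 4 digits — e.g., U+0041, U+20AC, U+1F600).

Byte[0]=F0: 4-byte lead, need 3 cont bytes. acc=0x0
Byte[1]=AA: continuation. acc=(acc<<6)|0x2A=0x2A
Byte[2]=9B: continuation. acc=(acc<<6)|0x1B=0xA9B
Byte[3]=BC: continuation. acc=(acc<<6)|0x3C=0x2A6FC
Completed: cp=U+2A6FC (starts at byte 0)
Byte[4]=CE: 2-byte lead, need 1 cont bytes. acc=0xE
Byte[5]=8B: continuation. acc=(acc<<6)|0x0B=0x38B
Completed: cp=U+038B (starts at byte 4)
Byte[6]=EC: 3-byte lead, need 2 cont bytes. acc=0xC
Byte[7]=BE: continuation. acc=(acc<<6)|0x3E=0x33E
Byte[8]=87: continuation. acc=(acc<<6)|0x07=0xCF87
Completed: cp=U+CF87 (starts at byte 6)
Byte[9]=7B: 1-byte ASCII. cp=U+007B
Byte[10]=E5: 3-byte lead, need 2 cont bytes. acc=0x5
Byte[11]=8A: continuation. acc=(acc<<6)|0x0A=0x14A
Byte[12]=87: continuation. acc=(acc<<6)|0x07=0x5287
Completed: cp=U+5287 (starts at byte 10)

Answer: U+2A6FC U+038B U+CF87 U+007B U+5287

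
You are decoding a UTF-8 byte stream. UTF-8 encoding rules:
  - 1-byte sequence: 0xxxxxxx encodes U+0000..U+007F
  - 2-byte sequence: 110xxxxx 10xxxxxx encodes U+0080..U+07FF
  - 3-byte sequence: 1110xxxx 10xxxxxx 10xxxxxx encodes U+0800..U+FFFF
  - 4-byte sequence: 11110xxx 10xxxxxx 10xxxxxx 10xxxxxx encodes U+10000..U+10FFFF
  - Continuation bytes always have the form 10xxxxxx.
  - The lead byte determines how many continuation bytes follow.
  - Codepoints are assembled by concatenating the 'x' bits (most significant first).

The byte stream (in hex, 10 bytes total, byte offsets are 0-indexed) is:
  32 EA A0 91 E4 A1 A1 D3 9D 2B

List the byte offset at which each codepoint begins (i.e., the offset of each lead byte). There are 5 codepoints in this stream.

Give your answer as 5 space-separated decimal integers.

Byte[0]=32: 1-byte ASCII. cp=U+0032
Byte[1]=EA: 3-byte lead, need 2 cont bytes. acc=0xA
Byte[2]=A0: continuation. acc=(acc<<6)|0x20=0x2A0
Byte[3]=91: continuation. acc=(acc<<6)|0x11=0xA811
Completed: cp=U+A811 (starts at byte 1)
Byte[4]=E4: 3-byte lead, need 2 cont bytes. acc=0x4
Byte[5]=A1: continuation. acc=(acc<<6)|0x21=0x121
Byte[6]=A1: continuation. acc=(acc<<6)|0x21=0x4861
Completed: cp=U+4861 (starts at byte 4)
Byte[7]=D3: 2-byte lead, need 1 cont bytes. acc=0x13
Byte[8]=9D: continuation. acc=(acc<<6)|0x1D=0x4DD
Completed: cp=U+04DD (starts at byte 7)
Byte[9]=2B: 1-byte ASCII. cp=U+002B

Answer: 0 1 4 7 9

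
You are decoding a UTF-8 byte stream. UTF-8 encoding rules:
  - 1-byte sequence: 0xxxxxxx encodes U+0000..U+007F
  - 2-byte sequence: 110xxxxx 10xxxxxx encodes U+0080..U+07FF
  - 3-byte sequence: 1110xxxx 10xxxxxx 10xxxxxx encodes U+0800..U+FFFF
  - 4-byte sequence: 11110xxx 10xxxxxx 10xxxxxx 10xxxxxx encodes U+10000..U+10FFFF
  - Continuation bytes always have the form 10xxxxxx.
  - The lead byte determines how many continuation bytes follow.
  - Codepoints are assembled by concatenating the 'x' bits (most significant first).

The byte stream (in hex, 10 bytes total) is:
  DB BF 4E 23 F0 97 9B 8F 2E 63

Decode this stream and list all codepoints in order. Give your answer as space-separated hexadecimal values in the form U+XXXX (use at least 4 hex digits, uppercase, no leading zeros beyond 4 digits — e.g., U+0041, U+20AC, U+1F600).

Byte[0]=DB: 2-byte lead, need 1 cont bytes. acc=0x1B
Byte[1]=BF: continuation. acc=(acc<<6)|0x3F=0x6FF
Completed: cp=U+06FF (starts at byte 0)
Byte[2]=4E: 1-byte ASCII. cp=U+004E
Byte[3]=23: 1-byte ASCII. cp=U+0023
Byte[4]=F0: 4-byte lead, need 3 cont bytes. acc=0x0
Byte[5]=97: continuation. acc=(acc<<6)|0x17=0x17
Byte[6]=9B: continuation. acc=(acc<<6)|0x1B=0x5DB
Byte[7]=8F: continuation. acc=(acc<<6)|0x0F=0x176CF
Completed: cp=U+176CF (starts at byte 4)
Byte[8]=2E: 1-byte ASCII. cp=U+002E
Byte[9]=63: 1-byte ASCII. cp=U+0063

Answer: U+06FF U+004E U+0023 U+176CF U+002E U+0063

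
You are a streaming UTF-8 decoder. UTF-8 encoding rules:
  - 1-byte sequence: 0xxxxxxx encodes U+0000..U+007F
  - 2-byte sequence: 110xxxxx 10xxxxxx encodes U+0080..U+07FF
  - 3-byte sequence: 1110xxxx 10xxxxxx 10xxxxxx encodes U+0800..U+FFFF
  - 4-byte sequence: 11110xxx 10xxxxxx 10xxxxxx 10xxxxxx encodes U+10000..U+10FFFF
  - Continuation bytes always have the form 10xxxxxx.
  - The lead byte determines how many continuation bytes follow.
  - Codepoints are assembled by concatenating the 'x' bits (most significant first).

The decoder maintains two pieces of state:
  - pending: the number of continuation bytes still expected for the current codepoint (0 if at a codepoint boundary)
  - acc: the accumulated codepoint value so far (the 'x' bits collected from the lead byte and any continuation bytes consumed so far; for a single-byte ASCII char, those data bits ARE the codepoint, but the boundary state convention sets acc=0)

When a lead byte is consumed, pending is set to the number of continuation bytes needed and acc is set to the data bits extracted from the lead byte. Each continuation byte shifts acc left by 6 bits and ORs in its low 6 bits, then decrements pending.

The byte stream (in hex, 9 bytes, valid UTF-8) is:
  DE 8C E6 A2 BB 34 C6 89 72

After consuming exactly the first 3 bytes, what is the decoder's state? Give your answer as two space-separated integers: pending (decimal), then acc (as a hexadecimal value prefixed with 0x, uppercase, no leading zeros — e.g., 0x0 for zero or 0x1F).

Answer: 2 0x6

Derivation:
Byte[0]=DE: 2-byte lead. pending=1, acc=0x1E
Byte[1]=8C: continuation. acc=(acc<<6)|0x0C=0x78C, pending=0
Byte[2]=E6: 3-byte lead. pending=2, acc=0x6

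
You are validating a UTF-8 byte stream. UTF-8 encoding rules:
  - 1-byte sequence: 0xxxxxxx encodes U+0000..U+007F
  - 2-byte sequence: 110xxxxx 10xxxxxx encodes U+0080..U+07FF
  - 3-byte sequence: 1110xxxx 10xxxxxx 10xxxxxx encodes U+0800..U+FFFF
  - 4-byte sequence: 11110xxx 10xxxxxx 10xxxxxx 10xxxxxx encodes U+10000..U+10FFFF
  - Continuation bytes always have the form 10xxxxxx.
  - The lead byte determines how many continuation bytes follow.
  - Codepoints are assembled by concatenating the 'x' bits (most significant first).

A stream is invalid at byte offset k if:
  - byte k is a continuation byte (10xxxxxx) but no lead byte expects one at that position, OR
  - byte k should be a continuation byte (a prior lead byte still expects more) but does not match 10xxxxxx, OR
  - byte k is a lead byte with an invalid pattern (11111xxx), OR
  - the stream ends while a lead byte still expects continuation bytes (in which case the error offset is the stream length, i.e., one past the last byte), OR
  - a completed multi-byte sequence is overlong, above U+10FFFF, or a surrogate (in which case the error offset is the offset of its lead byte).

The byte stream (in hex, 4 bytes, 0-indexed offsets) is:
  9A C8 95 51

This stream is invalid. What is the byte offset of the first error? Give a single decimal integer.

Answer: 0

Derivation:
Byte[0]=9A: INVALID lead byte (not 0xxx/110x/1110/11110)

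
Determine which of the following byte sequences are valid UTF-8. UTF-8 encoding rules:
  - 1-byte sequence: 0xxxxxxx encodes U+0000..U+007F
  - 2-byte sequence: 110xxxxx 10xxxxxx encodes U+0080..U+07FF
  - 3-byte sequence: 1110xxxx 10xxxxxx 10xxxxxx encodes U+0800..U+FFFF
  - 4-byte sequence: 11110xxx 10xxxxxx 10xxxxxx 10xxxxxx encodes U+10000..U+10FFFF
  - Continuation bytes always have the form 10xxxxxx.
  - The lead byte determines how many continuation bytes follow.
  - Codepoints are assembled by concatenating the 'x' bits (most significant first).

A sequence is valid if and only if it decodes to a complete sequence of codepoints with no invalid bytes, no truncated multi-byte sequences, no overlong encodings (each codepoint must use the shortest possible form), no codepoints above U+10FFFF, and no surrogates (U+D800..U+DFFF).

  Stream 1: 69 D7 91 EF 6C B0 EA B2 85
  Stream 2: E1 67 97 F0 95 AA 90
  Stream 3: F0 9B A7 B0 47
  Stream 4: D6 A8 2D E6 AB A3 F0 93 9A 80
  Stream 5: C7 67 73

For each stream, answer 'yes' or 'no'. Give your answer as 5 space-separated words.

Answer: no no yes yes no

Derivation:
Stream 1: error at byte offset 4. INVALID
Stream 2: error at byte offset 1. INVALID
Stream 3: decodes cleanly. VALID
Stream 4: decodes cleanly. VALID
Stream 5: error at byte offset 1. INVALID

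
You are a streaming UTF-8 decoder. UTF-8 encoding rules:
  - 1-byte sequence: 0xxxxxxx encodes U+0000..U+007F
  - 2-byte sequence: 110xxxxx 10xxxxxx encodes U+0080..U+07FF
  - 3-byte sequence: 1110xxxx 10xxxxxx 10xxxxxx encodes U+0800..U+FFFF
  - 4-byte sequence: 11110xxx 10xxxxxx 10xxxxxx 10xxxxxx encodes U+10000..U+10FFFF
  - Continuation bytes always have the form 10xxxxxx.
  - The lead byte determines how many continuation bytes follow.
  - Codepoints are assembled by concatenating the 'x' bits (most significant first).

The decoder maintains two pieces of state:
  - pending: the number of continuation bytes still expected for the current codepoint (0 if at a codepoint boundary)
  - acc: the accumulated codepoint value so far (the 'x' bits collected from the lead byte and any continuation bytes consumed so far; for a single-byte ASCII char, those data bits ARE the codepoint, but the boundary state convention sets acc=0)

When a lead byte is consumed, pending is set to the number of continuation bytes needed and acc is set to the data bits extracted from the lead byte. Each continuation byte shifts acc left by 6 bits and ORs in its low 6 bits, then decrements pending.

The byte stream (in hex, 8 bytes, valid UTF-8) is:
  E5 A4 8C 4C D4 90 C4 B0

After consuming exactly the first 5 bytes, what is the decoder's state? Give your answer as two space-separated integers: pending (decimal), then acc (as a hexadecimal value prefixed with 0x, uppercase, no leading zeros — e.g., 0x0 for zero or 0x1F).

Answer: 1 0x14

Derivation:
Byte[0]=E5: 3-byte lead. pending=2, acc=0x5
Byte[1]=A4: continuation. acc=(acc<<6)|0x24=0x164, pending=1
Byte[2]=8C: continuation. acc=(acc<<6)|0x0C=0x590C, pending=0
Byte[3]=4C: 1-byte. pending=0, acc=0x0
Byte[4]=D4: 2-byte lead. pending=1, acc=0x14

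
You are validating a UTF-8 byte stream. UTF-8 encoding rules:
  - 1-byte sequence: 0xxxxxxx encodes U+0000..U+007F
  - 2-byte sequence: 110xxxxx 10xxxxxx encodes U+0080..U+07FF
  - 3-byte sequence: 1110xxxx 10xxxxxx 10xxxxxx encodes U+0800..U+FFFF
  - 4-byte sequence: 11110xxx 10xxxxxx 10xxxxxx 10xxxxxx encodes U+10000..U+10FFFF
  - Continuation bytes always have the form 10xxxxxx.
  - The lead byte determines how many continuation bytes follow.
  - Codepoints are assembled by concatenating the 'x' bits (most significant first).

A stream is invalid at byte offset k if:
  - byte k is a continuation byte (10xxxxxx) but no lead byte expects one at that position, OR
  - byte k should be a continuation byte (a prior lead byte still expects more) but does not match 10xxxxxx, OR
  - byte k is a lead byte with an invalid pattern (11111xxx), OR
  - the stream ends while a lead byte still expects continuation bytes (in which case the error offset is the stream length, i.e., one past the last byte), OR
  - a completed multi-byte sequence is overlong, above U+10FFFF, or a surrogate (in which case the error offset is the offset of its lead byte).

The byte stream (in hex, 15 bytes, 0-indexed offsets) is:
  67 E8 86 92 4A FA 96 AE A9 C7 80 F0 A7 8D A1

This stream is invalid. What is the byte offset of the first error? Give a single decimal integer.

Byte[0]=67: 1-byte ASCII. cp=U+0067
Byte[1]=E8: 3-byte lead, need 2 cont bytes. acc=0x8
Byte[2]=86: continuation. acc=(acc<<6)|0x06=0x206
Byte[3]=92: continuation. acc=(acc<<6)|0x12=0x8192
Completed: cp=U+8192 (starts at byte 1)
Byte[4]=4A: 1-byte ASCII. cp=U+004A
Byte[5]=FA: INVALID lead byte (not 0xxx/110x/1110/11110)

Answer: 5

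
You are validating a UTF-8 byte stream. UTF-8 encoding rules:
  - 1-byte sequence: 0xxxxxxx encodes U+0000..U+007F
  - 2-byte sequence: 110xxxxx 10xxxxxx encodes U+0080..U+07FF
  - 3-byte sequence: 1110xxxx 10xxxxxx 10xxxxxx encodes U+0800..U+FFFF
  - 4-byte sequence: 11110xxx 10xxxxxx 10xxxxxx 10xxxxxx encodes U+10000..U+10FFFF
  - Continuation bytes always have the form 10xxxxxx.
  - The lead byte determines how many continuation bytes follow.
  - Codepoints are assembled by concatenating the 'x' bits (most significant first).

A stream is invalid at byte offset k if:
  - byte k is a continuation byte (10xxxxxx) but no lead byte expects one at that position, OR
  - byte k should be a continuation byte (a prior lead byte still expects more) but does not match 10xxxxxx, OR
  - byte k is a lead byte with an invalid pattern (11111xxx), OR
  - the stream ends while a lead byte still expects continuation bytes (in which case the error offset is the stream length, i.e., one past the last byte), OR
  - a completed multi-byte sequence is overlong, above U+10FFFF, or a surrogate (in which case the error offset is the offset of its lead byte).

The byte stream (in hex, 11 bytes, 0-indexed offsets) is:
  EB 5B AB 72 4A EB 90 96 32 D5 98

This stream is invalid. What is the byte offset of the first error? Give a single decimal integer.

Answer: 1

Derivation:
Byte[0]=EB: 3-byte lead, need 2 cont bytes. acc=0xB
Byte[1]=5B: expected 10xxxxxx continuation. INVALID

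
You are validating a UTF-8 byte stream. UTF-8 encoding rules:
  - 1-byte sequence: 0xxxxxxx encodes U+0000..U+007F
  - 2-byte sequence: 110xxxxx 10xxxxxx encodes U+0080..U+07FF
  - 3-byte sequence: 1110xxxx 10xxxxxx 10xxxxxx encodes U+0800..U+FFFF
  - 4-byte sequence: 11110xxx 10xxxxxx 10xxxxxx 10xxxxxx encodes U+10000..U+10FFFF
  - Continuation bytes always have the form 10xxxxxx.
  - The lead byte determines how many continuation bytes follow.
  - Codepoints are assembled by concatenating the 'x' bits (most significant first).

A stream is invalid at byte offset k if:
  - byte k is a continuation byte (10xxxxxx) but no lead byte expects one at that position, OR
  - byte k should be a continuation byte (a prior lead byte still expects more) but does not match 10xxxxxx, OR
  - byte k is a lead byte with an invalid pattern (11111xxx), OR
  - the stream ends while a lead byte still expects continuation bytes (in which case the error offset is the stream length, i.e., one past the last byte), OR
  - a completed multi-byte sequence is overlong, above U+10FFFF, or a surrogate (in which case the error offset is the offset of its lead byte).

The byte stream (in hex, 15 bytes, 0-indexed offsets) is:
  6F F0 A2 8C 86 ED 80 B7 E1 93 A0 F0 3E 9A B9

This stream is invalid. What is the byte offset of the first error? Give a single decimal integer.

Byte[0]=6F: 1-byte ASCII. cp=U+006F
Byte[1]=F0: 4-byte lead, need 3 cont bytes. acc=0x0
Byte[2]=A2: continuation. acc=(acc<<6)|0x22=0x22
Byte[3]=8C: continuation. acc=(acc<<6)|0x0C=0x88C
Byte[4]=86: continuation. acc=(acc<<6)|0x06=0x22306
Completed: cp=U+22306 (starts at byte 1)
Byte[5]=ED: 3-byte lead, need 2 cont bytes. acc=0xD
Byte[6]=80: continuation. acc=(acc<<6)|0x00=0x340
Byte[7]=B7: continuation. acc=(acc<<6)|0x37=0xD037
Completed: cp=U+D037 (starts at byte 5)
Byte[8]=E1: 3-byte lead, need 2 cont bytes. acc=0x1
Byte[9]=93: continuation. acc=(acc<<6)|0x13=0x53
Byte[10]=A0: continuation. acc=(acc<<6)|0x20=0x14E0
Completed: cp=U+14E0 (starts at byte 8)
Byte[11]=F0: 4-byte lead, need 3 cont bytes. acc=0x0
Byte[12]=3E: expected 10xxxxxx continuation. INVALID

Answer: 12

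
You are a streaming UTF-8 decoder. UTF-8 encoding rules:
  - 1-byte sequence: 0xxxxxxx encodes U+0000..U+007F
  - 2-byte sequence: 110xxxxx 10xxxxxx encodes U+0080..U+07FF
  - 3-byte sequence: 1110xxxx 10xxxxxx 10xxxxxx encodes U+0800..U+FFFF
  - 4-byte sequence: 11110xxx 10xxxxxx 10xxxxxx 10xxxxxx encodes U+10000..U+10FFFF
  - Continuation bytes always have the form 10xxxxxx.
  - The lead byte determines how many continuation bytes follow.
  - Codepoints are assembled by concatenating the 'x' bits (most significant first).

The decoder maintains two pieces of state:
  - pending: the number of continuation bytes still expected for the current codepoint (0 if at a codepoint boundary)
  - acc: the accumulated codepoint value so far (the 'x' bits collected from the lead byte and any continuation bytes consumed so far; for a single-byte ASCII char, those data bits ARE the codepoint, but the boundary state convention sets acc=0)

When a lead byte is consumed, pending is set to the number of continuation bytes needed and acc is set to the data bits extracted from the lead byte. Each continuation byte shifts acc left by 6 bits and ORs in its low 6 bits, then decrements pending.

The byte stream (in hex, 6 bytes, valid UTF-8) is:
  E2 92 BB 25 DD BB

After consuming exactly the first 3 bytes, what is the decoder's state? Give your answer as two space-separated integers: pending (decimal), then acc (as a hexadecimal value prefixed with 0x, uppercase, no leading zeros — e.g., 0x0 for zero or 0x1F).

Answer: 0 0x24BB

Derivation:
Byte[0]=E2: 3-byte lead. pending=2, acc=0x2
Byte[1]=92: continuation. acc=(acc<<6)|0x12=0x92, pending=1
Byte[2]=BB: continuation. acc=(acc<<6)|0x3B=0x24BB, pending=0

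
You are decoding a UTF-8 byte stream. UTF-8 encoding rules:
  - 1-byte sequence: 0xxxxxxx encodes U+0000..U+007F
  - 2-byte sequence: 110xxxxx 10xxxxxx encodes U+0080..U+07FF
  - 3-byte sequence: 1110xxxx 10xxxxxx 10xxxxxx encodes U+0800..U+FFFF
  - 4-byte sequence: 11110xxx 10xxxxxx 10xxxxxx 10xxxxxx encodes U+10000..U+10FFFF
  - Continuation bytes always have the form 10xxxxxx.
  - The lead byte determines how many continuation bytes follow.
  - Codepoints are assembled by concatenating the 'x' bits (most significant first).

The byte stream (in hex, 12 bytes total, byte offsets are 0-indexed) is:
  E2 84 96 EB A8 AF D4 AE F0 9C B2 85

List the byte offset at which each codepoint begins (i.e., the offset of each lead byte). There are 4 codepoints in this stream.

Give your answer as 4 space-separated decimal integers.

Answer: 0 3 6 8

Derivation:
Byte[0]=E2: 3-byte lead, need 2 cont bytes. acc=0x2
Byte[1]=84: continuation. acc=(acc<<6)|0x04=0x84
Byte[2]=96: continuation. acc=(acc<<6)|0x16=0x2116
Completed: cp=U+2116 (starts at byte 0)
Byte[3]=EB: 3-byte lead, need 2 cont bytes. acc=0xB
Byte[4]=A8: continuation. acc=(acc<<6)|0x28=0x2E8
Byte[5]=AF: continuation. acc=(acc<<6)|0x2F=0xBA2F
Completed: cp=U+BA2F (starts at byte 3)
Byte[6]=D4: 2-byte lead, need 1 cont bytes. acc=0x14
Byte[7]=AE: continuation. acc=(acc<<6)|0x2E=0x52E
Completed: cp=U+052E (starts at byte 6)
Byte[8]=F0: 4-byte lead, need 3 cont bytes. acc=0x0
Byte[9]=9C: continuation. acc=(acc<<6)|0x1C=0x1C
Byte[10]=B2: continuation. acc=(acc<<6)|0x32=0x732
Byte[11]=85: continuation. acc=(acc<<6)|0x05=0x1CC85
Completed: cp=U+1CC85 (starts at byte 8)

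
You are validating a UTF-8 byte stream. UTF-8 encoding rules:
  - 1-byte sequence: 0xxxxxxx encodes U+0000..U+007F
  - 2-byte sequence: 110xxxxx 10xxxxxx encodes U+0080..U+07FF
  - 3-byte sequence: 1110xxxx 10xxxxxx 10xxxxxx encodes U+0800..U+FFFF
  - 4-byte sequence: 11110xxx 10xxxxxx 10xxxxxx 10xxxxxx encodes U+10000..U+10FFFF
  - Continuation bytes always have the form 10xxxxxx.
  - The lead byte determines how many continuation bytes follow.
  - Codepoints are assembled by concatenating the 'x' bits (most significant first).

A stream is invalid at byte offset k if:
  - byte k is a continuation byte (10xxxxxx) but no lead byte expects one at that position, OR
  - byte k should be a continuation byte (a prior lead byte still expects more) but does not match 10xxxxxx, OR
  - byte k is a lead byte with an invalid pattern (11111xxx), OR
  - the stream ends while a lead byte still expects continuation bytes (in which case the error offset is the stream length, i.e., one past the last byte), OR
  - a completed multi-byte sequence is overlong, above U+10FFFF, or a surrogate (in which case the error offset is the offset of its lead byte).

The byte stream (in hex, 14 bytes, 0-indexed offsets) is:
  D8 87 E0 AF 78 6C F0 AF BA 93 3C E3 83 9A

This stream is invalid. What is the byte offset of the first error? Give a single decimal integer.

Byte[0]=D8: 2-byte lead, need 1 cont bytes. acc=0x18
Byte[1]=87: continuation. acc=(acc<<6)|0x07=0x607
Completed: cp=U+0607 (starts at byte 0)
Byte[2]=E0: 3-byte lead, need 2 cont bytes. acc=0x0
Byte[3]=AF: continuation. acc=(acc<<6)|0x2F=0x2F
Byte[4]=78: expected 10xxxxxx continuation. INVALID

Answer: 4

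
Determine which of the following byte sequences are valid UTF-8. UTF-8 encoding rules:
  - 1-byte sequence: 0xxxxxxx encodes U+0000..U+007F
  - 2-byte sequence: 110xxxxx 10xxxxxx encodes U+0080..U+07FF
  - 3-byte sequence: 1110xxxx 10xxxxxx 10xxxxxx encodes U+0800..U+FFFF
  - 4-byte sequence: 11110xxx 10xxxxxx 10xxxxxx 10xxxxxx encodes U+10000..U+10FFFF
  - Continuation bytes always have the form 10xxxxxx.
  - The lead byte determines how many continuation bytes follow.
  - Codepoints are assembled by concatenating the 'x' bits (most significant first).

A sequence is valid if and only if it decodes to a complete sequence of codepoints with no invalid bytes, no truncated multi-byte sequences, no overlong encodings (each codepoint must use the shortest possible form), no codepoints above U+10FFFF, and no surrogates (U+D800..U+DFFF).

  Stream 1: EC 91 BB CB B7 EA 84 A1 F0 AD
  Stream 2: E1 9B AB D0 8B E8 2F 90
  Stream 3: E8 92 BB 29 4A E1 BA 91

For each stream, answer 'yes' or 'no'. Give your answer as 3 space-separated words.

Stream 1: error at byte offset 10. INVALID
Stream 2: error at byte offset 6. INVALID
Stream 3: decodes cleanly. VALID

Answer: no no yes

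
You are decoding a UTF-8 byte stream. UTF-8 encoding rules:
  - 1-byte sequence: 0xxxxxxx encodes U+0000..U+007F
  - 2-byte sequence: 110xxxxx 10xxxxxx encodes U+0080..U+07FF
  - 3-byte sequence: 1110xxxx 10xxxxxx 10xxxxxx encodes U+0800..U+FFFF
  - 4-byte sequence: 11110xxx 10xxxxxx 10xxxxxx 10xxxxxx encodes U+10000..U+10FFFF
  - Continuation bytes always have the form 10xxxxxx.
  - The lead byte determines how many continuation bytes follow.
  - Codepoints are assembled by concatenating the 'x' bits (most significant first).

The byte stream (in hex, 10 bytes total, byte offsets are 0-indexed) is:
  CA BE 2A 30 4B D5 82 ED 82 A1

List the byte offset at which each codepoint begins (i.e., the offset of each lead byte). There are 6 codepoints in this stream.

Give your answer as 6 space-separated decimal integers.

Answer: 0 2 3 4 5 7

Derivation:
Byte[0]=CA: 2-byte lead, need 1 cont bytes. acc=0xA
Byte[1]=BE: continuation. acc=(acc<<6)|0x3E=0x2BE
Completed: cp=U+02BE (starts at byte 0)
Byte[2]=2A: 1-byte ASCII. cp=U+002A
Byte[3]=30: 1-byte ASCII. cp=U+0030
Byte[4]=4B: 1-byte ASCII. cp=U+004B
Byte[5]=D5: 2-byte lead, need 1 cont bytes. acc=0x15
Byte[6]=82: continuation. acc=(acc<<6)|0x02=0x542
Completed: cp=U+0542 (starts at byte 5)
Byte[7]=ED: 3-byte lead, need 2 cont bytes. acc=0xD
Byte[8]=82: continuation. acc=(acc<<6)|0x02=0x342
Byte[9]=A1: continuation. acc=(acc<<6)|0x21=0xD0A1
Completed: cp=U+D0A1 (starts at byte 7)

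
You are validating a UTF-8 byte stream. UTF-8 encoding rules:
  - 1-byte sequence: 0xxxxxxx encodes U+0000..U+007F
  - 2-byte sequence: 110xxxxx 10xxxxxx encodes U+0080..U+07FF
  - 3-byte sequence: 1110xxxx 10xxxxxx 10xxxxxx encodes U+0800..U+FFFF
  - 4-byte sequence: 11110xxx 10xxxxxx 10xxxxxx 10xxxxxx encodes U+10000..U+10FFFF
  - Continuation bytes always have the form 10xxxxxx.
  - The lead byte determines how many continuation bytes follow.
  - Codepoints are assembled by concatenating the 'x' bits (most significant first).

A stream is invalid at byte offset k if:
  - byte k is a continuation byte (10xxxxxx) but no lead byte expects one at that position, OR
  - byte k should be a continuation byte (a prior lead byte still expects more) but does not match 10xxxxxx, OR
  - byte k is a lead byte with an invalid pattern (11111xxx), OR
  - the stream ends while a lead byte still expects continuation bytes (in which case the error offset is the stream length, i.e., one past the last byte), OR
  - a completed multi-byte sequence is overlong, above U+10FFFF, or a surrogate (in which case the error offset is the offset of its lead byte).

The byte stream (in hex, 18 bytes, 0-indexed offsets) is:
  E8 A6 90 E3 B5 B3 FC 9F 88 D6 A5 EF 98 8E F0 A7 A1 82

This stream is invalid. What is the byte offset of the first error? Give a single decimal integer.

Byte[0]=E8: 3-byte lead, need 2 cont bytes. acc=0x8
Byte[1]=A6: continuation. acc=(acc<<6)|0x26=0x226
Byte[2]=90: continuation. acc=(acc<<6)|0x10=0x8990
Completed: cp=U+8990 (starts at byte 0)
Byte[3]=E3: 3-byte lead, need 2 cont bytes. acc=0x3
Byte[4]=B5: continuation. acc=(acc<<6)|0x35=0xF5
Byte[5]=B3: continuation. acc=(acc<<6)|0x33=0x3D73
Completed: cp=U+3D73 (starts at byte 3)
Byte[6]=FC: INVALID lead byte (not 0xxx/110x/1110/11110)

Answer: 6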